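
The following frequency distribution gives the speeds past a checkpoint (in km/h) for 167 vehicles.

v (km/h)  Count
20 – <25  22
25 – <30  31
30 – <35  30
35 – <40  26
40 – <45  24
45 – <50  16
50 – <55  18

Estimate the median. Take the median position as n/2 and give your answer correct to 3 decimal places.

35.096

Cumulative frequencies: 22, 53, 83, 109, 133, 149, 167
n = 167; position = n/2 = 83.5.
This falls in the class 35 – <40: L = 35, F = 83, f = 26, h = 5.
Median ≈ 35 + ((83.5 − 83) / 26) × 5 = 35.0962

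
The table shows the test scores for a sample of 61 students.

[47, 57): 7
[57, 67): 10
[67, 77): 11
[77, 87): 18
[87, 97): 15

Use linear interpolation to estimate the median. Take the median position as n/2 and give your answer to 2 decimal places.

Cumulative frequencies: 7, 17, 28, 46, 61
n = 61; position = n/2 = 30.5.
This falls in the class [77, 87): L = 77, F = 28, f = 18, h = 10.
Median ≈ 77 + ((30.5 − 28) / 18) × 10 = 78.3889

78.39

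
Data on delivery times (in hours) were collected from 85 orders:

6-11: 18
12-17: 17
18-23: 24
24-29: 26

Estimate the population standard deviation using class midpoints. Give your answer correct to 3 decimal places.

Midpoints: 8.5, 14.5, 20.5, 26.5
n = 85, Σfm = 1580.5, mean = 18.5941
Σfm² = 33219.25
Σf(m − x̄)² = Σfm² − (Σfm)²/n = 33219.25 − 1580.5²/85 = 3831.2471
Population variance = 3831.2471 / 85 = 45.0735
Standard deviation = √45.0735 = 6.7137

6.714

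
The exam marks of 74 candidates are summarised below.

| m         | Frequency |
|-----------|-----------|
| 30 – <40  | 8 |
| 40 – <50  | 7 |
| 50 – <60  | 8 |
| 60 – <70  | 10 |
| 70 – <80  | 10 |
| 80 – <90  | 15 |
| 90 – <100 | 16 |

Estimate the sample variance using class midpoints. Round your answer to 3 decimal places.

408.441

Midpoints: 35, 45, 55, 65, 75, 85, 95
n = 74, Σfm = 5230, mean = 70.6757
Σfm² = 399450
Σf(m − x̄)² = Σfm² − (Σfm)²/n = 399450 − 5230²/74 = 29816.2162
Sample variance = 29816.2162 / 73 = 408.4413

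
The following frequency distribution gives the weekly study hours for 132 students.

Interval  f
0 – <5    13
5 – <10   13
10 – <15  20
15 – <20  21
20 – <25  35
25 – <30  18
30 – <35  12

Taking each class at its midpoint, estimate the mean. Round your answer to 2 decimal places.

18.33

Midpoints: 2.5, 7.5, 12.5, 17.5, 22.5, 27.5, 32.5
Σfm = 13×2.5 + 13×7.5 + 20×12.5 + 21×17.5 + 35×22.5 + 18×27.5 + 12×32.5 = 2420
n = Σf = 132
Mean = 2420 / 132 = 18.3333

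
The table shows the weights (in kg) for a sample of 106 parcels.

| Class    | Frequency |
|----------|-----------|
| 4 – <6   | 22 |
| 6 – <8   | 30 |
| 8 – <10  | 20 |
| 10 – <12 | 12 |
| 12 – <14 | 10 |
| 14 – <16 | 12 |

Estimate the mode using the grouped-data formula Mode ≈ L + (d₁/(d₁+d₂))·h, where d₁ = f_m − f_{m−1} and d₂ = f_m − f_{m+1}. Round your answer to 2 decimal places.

Modal class: 6 – <8 (highest frequency 30).
d₁ = 30 − 22 = 8, d₂ = 30 − 20 = 10
Mode ≈ 6 + (8/(8+10)) × 2 = 6 + 0.8889 = 6.8889

6.89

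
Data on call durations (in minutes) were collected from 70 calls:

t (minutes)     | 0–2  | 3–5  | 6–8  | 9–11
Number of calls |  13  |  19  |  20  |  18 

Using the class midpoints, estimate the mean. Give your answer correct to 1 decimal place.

5.8

Midpoints: 1, 4, 7, 10
Σfm = 13×1 + 19×4 + 20×7 + 18×10 = 409
n = Σf = 70
Mean = 409 / 70 = 5.8429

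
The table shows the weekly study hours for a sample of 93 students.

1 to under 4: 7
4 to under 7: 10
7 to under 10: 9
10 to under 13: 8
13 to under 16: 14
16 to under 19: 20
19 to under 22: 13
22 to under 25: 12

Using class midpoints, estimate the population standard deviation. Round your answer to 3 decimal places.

6.420

Midpoints: 2.5, 5.5, 8.5, 11.5, 14.5, 17.5, 20.5, 23.5
n = 93, Σfm = 1342.5, mean = 14.4355
Σfm² = 23213.25
Σf(m − x̄)² = Σfm² − (Σfm)²/n = 23213.25 − 1342.5²/93 = 3833.6129
Population variance = 3833.6129 / 93 = 41.2216
Standard deviation = √41.2216 = 6.4204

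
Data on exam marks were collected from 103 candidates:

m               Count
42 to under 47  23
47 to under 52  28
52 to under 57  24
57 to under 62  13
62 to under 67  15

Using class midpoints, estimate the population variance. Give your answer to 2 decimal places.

44.58

Midpoints: 44.5, 49.5, 54.5, 59.5, 64.5
n = 103, Σfm = 5458.5, mean = 52.9951
Σfm² = 293865.75
Σf(m − x̄)² = Σfm² − (Σfm)²/n = 293865.75 − 5458.5²/103 = 4591.7476
Population variance = 4591.7476 / 103 = 44.5801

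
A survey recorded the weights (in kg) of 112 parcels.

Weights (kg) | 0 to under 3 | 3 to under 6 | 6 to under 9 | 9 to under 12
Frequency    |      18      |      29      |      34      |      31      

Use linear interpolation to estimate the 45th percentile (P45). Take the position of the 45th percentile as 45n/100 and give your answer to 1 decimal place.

Cumulative frequencies: 18, 47, 81, 112
n = 112; position = 45n/100 = 50.4.
This falls in the class 6 to under 9: L = 6, F = 47, f = 34, h = 3.
45th percentile ≈ 6 + ((50.4 − 47) / 34) × 3 = 6.3000

6.3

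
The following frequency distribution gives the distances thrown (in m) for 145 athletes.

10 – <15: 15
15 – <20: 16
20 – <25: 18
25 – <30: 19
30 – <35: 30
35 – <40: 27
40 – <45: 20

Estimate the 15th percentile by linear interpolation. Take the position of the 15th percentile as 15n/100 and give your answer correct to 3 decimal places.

17.109

Cumulative frequencies: 15, 31, 49, 68, 98, 125, 145
n = 145; position = 15n/100 = 21.75.
This falls in the class 15 – <20: L = 15, F = 15, f = 16, h = 5.
15th percentile ≈ 15 + ((21.75 − 15) / 16) × 5 = 17.1094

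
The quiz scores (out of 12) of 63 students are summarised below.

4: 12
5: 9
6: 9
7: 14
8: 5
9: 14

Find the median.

Cumulative frequencies: 12, 21, 30, 44, 49, 63
n = 63, so the median is the value in position (n+1)/2 = 32.
Position 32 falls at value 7.

7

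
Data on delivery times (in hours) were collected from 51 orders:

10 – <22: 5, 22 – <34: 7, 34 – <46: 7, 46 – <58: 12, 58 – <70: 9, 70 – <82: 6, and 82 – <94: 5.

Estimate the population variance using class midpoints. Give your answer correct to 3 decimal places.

Midpoints: 16, 28, 40, 52, 64, 76, 88
n = 51, Σfm = 2652, mean = 52.0000
Σfm² = 160656
Σf(m − x̄)² = Σfm² − (Σfm)²/n = 160656 − 2652²/51 = 22752.0000
Population variance = 22752.0000 / 51 = 446.1176

446.118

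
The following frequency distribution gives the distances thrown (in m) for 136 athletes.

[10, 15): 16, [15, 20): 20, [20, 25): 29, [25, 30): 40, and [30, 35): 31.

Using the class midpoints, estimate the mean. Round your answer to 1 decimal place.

24.3

Midpoints: 12.5, 17.5, 22.5, 27.5, 32.5
Σfm = 16×12.5 + 20×17.5 + 29×22.5 + 40×27.5 + 31×32.5 = 3310
n = Σf = 136
Mean = 3310 / 136 = 24.3382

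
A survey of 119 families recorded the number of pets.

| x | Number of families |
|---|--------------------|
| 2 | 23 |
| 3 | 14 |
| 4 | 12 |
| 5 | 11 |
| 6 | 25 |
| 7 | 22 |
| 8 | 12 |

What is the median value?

5

Cumulative frequencies: 23, 37, 49, 60, 85, 107, 119
n = 119, so the median is the value in position (n+1)/2 = 60.
Position 60 falls at value 5.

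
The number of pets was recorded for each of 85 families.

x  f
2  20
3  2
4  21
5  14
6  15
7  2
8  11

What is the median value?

Cumulative frequencies: 20, 22, 43, 57, 72, 74, 85
n = 85, so the median is the value in position (n+1)/2 = 43.
Position 43 falls at value 4.

4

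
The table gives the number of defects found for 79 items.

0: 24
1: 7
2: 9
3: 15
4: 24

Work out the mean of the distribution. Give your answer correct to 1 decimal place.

Values: 0, 1, 2, 3, 4
Σfx = 24×0 + 7×1 + 9×2 + 15×3 + 24×4 = 166
n = Σf = 79
Mean = 166 / 79 = 2.1013

2.1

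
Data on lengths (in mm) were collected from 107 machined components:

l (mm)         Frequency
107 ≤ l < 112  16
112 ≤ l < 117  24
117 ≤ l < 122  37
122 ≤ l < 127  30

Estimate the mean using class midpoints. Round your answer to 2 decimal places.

Midpoints: 109.5, 114.5, 119.5, 124.5
Σfm = 16×109.5 + 24×114.5 + 37×119.5 + 30×124.5 = 12656.5
n = Σf = 107
Mean = 12656.5 / 107 = 118.2850

118.29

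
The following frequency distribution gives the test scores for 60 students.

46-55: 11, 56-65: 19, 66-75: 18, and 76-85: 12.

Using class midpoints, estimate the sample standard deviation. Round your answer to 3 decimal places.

10.167

Midpoints: 50.5, 60.5, 70.5, 80.5
n = 60, Σfm = 3940, mean = 65.6667
Σfm² = 264825
Σf(m − x̄)² = Σfm² − (Σfm)²/n = 264825 − 3940²/60 = 6098.3333
Sample variance = 6098.3333 / 59 = 103.3616
Standard deviation = √103.3616 = 10.1667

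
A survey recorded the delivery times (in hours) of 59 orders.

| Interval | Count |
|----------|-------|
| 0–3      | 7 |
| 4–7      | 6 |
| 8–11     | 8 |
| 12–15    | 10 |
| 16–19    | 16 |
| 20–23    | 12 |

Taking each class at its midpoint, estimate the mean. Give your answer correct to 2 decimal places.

Midpoints: 1.5, 5.5, 9.5, 13.5, 17.5, 21.5
Σfm = 7×1.5 + 6×5.5 + 8×9.5 + 10×13.5 + 16×17.5 + 12×21.5 = 792.5
n = Σf = 59
Mean = 792.5 / 59 = 13.4322

13.43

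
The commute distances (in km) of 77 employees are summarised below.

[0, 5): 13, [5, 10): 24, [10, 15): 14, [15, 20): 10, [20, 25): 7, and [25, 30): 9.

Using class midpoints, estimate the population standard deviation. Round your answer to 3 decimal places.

7.957

Midpoints: 2.5, 7.5, 12.5, 17.5, 22.5, 27.5
n = 77, Σfm = 967.5, mean = 12.5649
Σfm² = 17031.25
Σf(m − x̄)² = Σfm² − (Σfm)²/n = 17031.25 − 967.5²/77 = 4874.6753
Population variance = 4874.6753 / 77 = 63.3075
Standard deviation = √63.3075 = 7.9566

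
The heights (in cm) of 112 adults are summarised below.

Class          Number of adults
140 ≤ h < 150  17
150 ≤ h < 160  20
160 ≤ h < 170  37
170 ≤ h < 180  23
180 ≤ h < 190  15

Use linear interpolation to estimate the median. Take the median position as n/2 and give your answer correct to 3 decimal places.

165.135

Cumulative frequencies: 17, 37, 74, 97, 112
n = 112; position = n/2 = 56.
This falls in the class 160 ≤ h < 170: L = 160, F = 37, f = 37, h = 10.
Median ≈ 160 + ((56 − 37) / 37) × 10 = 165.1351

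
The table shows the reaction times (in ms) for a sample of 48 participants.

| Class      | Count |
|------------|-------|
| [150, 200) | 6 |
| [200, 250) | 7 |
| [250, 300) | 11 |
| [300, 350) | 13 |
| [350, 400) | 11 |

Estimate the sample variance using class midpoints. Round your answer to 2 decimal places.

Midpoints: 175, 225, 275, 325, 375
n = 48, Σfm = 14000, mean = 291.6667
Σfm² = 4290000
Σf(m − x̄)² = Σfm² − (Σfm)²/n = 4290000 − 14000²/48 = 206666.6667
Sample variance = 206666.6667 / 47 = 4397.1631

4397.16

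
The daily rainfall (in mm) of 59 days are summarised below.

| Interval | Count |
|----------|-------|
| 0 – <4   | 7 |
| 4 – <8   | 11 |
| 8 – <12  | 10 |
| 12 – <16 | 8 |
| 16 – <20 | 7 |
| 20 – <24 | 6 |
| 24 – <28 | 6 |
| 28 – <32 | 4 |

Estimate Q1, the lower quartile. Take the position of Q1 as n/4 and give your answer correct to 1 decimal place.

Cumulative frequencies: 7, 18, 28, 36, 43, 49, 55, 59
n = 59; position = n/4 = 14.75.
This falls in the class 4 – <8: L = 4, F = 7, f = 11, h = 4.
Lower quartile ≈ 4 + ((14.75 − 7) / 11) × 4 = 6.8182

6.8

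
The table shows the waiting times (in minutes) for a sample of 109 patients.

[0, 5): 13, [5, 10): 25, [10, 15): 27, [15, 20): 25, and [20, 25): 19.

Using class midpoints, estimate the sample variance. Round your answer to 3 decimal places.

40.898

Midpoints: 2.5, 7.5, 12.5, 17.5, 22.5
n = 109, Σfm = 1422.5, mean = 13.0505
Σfm² = 22981.25
Σf(m − x̄)² = Σfm² − (Σfm)²/n = 22981.25 − 1422.5²/109 = 4416.9725
Sample variance = 4416.9725 / 108 = 40.8979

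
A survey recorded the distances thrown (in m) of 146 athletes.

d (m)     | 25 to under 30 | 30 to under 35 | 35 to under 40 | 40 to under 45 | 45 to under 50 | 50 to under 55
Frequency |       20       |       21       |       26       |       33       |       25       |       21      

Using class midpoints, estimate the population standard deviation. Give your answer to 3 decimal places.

Midpoints: 27.5, 32.5, 37.5, 42.5, 47.5, 52.5
n = 146, Σfm = 5900, mean = 40.4110
Σfm² = 247762.5
Σf(m − x̄)² = Σfm² − (Σfm)²/n = 247762.5 − 5900²/146 = 9337.8425
Population variance = 9337.8425 / 146 = 63.9578
Standard deviation = √63.9578 = 7.9974

7.997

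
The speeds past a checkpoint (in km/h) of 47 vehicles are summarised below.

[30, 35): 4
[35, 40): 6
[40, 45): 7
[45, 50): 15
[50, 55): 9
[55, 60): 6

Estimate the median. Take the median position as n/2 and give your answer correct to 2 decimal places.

47.17

Cumulative frequencies: 4, 10, 17, 32, 41, 47
n = 47; position = n/2 = 23.5.
This falls in the class [45, 50): L = 45, F = 17, f = 15, h = 5.
Median ≈ 45 + ((23.5 − 17) / 15) × 5 = 47.1667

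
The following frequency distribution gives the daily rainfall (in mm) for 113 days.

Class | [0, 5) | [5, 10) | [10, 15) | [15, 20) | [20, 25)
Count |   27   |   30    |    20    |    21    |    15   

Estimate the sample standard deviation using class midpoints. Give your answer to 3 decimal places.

Midpoints: 2.5, 7.5, 12.5, 17.5, 22.5
n = 113, Σfm = 1247.5, mean = 11.0398
Σfm² = 19006.25
Σf(m − x̄)² = Σfm² − (Σfm)²/n = 19006.25 − 1247.5²/113 = 5234.0708
Sample variance = 5234.0708 / 112 = 46.7328
Standard deviation = √46.7328 = 6.8361

6.836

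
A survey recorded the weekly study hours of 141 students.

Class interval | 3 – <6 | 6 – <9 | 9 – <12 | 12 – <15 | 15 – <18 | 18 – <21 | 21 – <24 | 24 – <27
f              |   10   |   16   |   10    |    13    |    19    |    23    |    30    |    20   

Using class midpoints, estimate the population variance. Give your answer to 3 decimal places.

Midpoints: 4.5, 7.5, 10.5, 13.5, 16.5, 19.5, 22.5, 25.5
n = 141, Σfm = 2392.5, mean = 16.9681
Σfm² = 46685.25
Σf(m − x̄)² = Σfm² − (Σfm)²/n = 46685.25 − 2392.5²/141 = 6089.1064
Population variance = 6089.1064 / 141 = 43.1852

43.185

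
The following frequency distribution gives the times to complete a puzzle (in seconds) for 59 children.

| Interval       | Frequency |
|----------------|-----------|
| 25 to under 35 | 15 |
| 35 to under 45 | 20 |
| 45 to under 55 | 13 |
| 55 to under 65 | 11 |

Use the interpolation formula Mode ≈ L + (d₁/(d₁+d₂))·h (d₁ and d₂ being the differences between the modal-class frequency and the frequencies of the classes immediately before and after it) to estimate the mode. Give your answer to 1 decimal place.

Modal class: 35 to under 45 (highest frequency 20).
d₁ = 20 − 15 = 5, d₂ = 20 − 13 = 7
Mode ≈ 35 + (5/(5+7)) × 10 = 35 + 4.1667 = 39.1667

39.2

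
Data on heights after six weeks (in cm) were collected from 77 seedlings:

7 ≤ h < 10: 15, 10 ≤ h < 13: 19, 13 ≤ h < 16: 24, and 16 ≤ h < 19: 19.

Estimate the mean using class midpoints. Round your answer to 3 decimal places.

Midpoints: 8.5, 11.5, 14.5, 17.5
Σfm = 15×8.5 + 19×11.5 + 24×14.5 + 19×17.5 = 1026.5
n = Σf = 77
Mean = 1026.5 / 77 = 13.3312

13.331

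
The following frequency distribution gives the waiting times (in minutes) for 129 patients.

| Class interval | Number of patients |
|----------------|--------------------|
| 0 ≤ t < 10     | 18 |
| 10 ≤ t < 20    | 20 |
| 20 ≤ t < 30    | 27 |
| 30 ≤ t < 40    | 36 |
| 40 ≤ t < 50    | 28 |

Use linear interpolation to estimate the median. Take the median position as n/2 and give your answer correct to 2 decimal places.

29.81

Cumulative frequencies: 18, 38, 65, 101, 129
n = 129; position = n/2 = 64.5.
This falls in the class 20 ≤ t < 30: L = 20, F = 38, f = 27, h = 10.
Median ≈ 20 + ((64.5 − 38) / 27) × 10 = 29.8148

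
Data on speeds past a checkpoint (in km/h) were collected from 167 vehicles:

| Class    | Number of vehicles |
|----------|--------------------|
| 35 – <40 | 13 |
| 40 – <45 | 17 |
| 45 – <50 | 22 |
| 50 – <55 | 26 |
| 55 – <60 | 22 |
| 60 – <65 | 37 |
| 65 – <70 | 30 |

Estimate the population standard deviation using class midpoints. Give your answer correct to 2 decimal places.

9.46

Midpoints: 37.5, 42.5, 47.5, 52.5, 57.5, 62.5, 67.5
n = 167, Σfm = 9222.5, mean = 55.2246
Σfm² = 524243.75
Σf(m − x̄)² = Σfm² − (Σfm)²/n = 524243.75 − 9222.5²/167 = 14935.3293
Population variance = 14935.3293 / 167 = 89.4331
Standard deviation = √89.4331 = 9.4569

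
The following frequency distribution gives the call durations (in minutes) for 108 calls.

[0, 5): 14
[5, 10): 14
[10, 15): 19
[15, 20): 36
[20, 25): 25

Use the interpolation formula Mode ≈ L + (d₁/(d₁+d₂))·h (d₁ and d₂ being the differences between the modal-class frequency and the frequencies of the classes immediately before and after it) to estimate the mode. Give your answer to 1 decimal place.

Modal class: [15, 20) (highest frequency 36).
d₁ = 36 − 19 = 17, d₂ = 36 − 25 = 11
Mode ≈ 15 + (17/(17+11)) × 5 = 15 + 3.0357 = 18.0357

18.0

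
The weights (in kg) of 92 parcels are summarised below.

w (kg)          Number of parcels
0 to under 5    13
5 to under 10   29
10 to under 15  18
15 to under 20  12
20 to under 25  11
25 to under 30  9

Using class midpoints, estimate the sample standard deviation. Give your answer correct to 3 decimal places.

Midpoints: 2.5, 7.5, 12.5, 17.5, 22.5, 27.5
n = 92, Σfm = 1180, mean = 12.8261
Σfm² = 20575
Σf(m − x̄)² = Σfm² − (Σfm)²/n = 20575 − 1180²/92 = 5440.2174
Sample variance = 5440.2174 / 91 = 59.7826
Standard deviation = √59.7826 = 7.7319

7.732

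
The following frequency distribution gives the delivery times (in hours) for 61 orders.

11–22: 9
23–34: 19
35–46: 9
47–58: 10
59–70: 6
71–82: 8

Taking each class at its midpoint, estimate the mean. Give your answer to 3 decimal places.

Midpoints: 16.5, 28.5, 40.5, 52.5, 64.5, 76.5
Σfm = 9×16.5 + 19×28.5 + 9×40.5 + 10×52.5 + 6×64.5 + 8×76.5 = 2578.5
n = Σf = 61
Mean = 2578.5 / 61 = 42.2705

42.270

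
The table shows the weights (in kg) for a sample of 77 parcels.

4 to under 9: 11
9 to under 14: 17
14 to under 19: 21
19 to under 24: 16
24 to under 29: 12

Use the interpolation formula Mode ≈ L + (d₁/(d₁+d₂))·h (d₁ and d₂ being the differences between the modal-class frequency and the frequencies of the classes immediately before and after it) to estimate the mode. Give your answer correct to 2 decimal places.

16.22

Modal class: 14 to under 19 (highest frequency 21).
d₁ = 21 − 17 = 4, d₂ = 21 − 16 = 5
Mode ≈ 14 + (4/(4+5)) × 5 = 14 + 2.2222 = 16.2222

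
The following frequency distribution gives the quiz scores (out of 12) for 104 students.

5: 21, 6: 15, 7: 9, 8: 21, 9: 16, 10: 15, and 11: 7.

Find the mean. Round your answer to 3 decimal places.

Values: 5, 6, 7, 8, 9, 10, 11
Σfx = 21×5 + 15×6 + 9×7 + 21×8 + 16×9 + 15×10 + 7×11 = 797
n = Σf = 104
Mean = 797 / 104 = 7.6635

7.663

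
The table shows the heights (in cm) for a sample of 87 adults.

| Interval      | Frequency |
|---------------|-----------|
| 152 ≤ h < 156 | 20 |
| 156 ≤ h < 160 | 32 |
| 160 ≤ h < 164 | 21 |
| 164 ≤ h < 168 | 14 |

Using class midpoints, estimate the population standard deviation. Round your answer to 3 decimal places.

Midpoints: 154, 158, 162, 166
n = 87, Σfm = 13862, mean = 159.3333
Σfm² = 2210076
Σf(m − x̄)² = Σfm² − (Σfm)²/n = 2210076 − 13862²/87 = 1397.3333
Population variance = 1397.3333 / 87 = 16.0613
Standard deviation = √16.0613 = 4.0077

4.008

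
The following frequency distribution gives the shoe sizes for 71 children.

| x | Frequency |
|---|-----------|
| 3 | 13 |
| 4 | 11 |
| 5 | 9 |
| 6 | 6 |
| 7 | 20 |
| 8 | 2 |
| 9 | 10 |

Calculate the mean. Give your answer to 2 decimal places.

5.77

Values: 3, 4, 5, 6, 7, 8, 9
Σfx = 13×3 + 11×4 + 9×5 + 6×6 + 20×7 + 2×8 + 10×9 = 410
n = Σf = 71
Mean = 410 / 71 = 5.7746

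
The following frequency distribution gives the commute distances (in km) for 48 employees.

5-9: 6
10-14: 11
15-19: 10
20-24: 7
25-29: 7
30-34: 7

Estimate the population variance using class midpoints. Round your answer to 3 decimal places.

Midpoints: 7, 12, 17, 22, 27, 32
n = 48, Σfm = 911, mean = 18.9792
Σfm² = 20427
Σf(m − x̄)² = Σfm² − (Σfm)²/n = 20427 − 911²/48 = 3136.9792
Population variance = 3136.9792 / 48 = 65.3537

65.354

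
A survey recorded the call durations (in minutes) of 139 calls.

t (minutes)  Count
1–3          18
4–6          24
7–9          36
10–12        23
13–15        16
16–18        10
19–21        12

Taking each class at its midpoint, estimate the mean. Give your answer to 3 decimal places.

9.576

Midpoints: 2, 5, 8, 11, 14, 17, 20
Σfm = 18×2 + 24×5 + 36×8 + 23×11 + 16×14 + 10×17 + 12×20 = 1331
n = Σf = 139
Mean = 1331 / 139 = 9.5755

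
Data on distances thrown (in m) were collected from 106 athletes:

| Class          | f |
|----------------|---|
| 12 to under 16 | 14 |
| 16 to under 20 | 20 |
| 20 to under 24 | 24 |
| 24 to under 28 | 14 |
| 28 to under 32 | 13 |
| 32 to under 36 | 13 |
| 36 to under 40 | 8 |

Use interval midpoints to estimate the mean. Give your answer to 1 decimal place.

Midpoints: 14, 18, 22, 26, 30, 34, 38
Σfm = 14×14 + 20×18 + 24×22 + 14×26 + 13×30 + 13×34 + 8×38 = 2584
n = Σf = 106
Mean = 2584 / 106 = 24.3774

24.4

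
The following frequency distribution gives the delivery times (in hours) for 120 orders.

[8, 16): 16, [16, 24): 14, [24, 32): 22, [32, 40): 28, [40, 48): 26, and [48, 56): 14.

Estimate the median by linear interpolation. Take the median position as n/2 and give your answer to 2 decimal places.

Cumulative frequencies: 16, 30, 52, 80, 106, 120
n = 120; position = n/2 = 60.
This falls in the class [32, 40): L = 32, F = 52, f = 28, h = 8.
Median ≈ 32 + ((60 − 52) / 28) × 8 = 34.2857

34.29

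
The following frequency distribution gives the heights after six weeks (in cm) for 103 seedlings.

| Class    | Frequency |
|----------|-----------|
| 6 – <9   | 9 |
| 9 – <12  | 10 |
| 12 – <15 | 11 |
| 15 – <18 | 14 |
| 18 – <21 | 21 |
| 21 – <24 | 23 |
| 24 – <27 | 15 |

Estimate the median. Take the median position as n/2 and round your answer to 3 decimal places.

Cumulative frequencies: 9, 19, 30, 44, 65, 88, 103
n = 103; position = n/2 = 51.5.
This falls in the class 18 – <21: L = 18, F = 44, f = 21, h = 3.
Median ≈ 18 + ((51.5 − 44) / 21) × 3 = 19.0714

19.071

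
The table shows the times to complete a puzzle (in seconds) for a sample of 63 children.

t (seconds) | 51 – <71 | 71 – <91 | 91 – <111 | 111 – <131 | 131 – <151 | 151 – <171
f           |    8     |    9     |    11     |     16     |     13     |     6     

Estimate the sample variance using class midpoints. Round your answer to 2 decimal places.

926.16

Midpoints: 61, 81, 101, 121, 141, 161
n = 63, Σfm = 7063, mean = 112.1111
Σfm² = 849263
Σf(m − x̄)² = Σfm² − (Σfm)²/n = 849263 − 7063²/63 = 57422.2222
Sample variance = 57422.2222 / 62 = 926.1649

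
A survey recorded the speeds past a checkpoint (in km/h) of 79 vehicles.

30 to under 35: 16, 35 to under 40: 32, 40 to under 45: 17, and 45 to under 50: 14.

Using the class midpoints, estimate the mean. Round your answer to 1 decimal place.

39.3

Midpoints: 32.5, 37.5, 42.5, 47.5
Σfm = 16×32.5 + 32×37.5 + 17×42.5 + 14×47.5 = 3107.5
n = Σf = 79
Mean = 3107.5 / 79 = 39.3354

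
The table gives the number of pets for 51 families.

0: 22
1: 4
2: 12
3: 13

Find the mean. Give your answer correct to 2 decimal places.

1.31

Values: 0, 1, 2, 3
Σfx = 22×0 + 4×1 + 12×2 + 13×3 = 67
n = Σf = 51
Mean = 67 / 51 = 1.3137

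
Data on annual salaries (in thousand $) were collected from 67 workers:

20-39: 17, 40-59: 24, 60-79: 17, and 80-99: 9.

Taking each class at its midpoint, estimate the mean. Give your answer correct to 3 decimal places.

54.873

Midpoints: 29.5, 49.5, 69.5, 89.5
Σfm = 17×29.5 + 24×49.5 + 17×69.5 + 9×89.5 = 3676.5
n = Σf = 67
Mean = 3676.5 / 67 = 54.8731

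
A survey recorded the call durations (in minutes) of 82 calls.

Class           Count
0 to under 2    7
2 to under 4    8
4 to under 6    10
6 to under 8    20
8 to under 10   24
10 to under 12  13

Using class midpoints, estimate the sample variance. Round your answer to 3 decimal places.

Midpoints: 1, 3, 5, 7, 9, 11
n = 82, Σfm = 580, mean = 7.0732
Σfm² = 4826
Σf(m − x̄)² = Σfm² − (Σfm)²/n = 4826 − 580²/82 = 723.5610
Sample variance = 723.5610 / 81 = 8.9329

8.933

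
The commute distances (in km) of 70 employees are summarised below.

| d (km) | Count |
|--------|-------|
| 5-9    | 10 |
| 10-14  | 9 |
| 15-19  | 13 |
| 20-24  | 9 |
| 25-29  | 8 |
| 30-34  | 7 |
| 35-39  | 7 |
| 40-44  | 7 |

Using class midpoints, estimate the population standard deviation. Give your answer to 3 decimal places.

11.157

Midpoints: 7, 12, 17, 22, 27, 32, 37, 42
n = 70, Σfm = 1590, mean = 22.7143
Σfm² = 44830
Σf(m − x̄)² = Σfm² − (Σfm)²/n = 44830 − 1590²/70 = 8714.2857
Population variance = 8714.2857 / 70 = 124.4898
Standard deviation = √124.4898 = 11.1575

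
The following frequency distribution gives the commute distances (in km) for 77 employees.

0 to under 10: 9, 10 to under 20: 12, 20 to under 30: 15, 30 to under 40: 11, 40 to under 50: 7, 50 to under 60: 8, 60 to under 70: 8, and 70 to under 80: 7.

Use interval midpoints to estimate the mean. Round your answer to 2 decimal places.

Midpoints: 5, 15, 25, 35, 45, 55, 65, 75
Σfm = 9×5 + 12×15 + 15×25 + 11×35 + 7×45 + 8×55 + 8×65 + 7×75 = 2785
n = Σf = 77
Mean = 2785 / 77 = 36.1688

36.17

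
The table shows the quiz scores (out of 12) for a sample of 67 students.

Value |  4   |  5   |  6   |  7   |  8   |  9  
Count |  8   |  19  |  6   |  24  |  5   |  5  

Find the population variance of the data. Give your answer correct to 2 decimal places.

Values: 4, 5, 6, 7, 8, 9
n = 67, Σfx = 416, mean = 6.2090
Σfx² = 2720
Σf(x − x̄)² = Σfx² − (Σfx)²/n = 2720 − 416²/67 = 137.0746
Population variance = 137.0746 / 67 = 2.0459

2.05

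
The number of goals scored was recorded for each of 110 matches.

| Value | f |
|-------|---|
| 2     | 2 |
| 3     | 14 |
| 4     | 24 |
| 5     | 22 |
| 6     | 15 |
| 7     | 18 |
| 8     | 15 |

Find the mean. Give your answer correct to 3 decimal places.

5.345

Values: 2, 3, 4, 5, 6, 7, 8
Σfx = 2×2 + 14×3 + 24×4 + 22×5 + 15×6 + 18×7 + 15×8 = 588
n = Σf = 110
Mean = 588 / 110 = 5.3455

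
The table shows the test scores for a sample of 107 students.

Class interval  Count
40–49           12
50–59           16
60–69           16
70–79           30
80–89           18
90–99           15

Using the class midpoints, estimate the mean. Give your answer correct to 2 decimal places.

Midpoints: 44.5, 54.5, 64.5, 74.5, 84.5, 94.5
Σfm = 12×44.5 + 16×54.5 + 16×64.5 + 30×74.5 + 18×84.5 + 15×94.5 = 7611.5
n = Σf = 107
Mean = 7611.5 / 107 = 71.1355

71.14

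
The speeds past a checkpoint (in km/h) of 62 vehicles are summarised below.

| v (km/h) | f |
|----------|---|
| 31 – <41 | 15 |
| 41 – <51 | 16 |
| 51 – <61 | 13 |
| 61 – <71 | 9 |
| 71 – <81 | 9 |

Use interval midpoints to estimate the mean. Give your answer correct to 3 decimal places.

52.935

Midpoints: 36, 46, 56, 66, 76
Σfm = 15×36 + 16×46 + 13×56 + 9×66 + 9×76 = 3282
n = Σf = 62
Mean = 3282 / 62 = 52.9355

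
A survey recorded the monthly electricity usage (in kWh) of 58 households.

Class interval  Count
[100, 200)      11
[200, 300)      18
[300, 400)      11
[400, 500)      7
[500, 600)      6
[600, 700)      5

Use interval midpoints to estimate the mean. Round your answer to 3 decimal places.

339.655

Midpoints: 150, 250, 350, 450, 550, 650
Σfm = 11×150 + 18×250 + 11×350 + 7×450 + 6×550 + 5×650 = 19700
n = Σf = 58
Mean = 19700 / 58 = 339.6552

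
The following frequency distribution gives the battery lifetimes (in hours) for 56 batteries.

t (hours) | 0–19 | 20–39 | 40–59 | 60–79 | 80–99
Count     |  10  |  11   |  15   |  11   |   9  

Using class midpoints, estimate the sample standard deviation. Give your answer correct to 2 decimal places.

26.69

Midpoints: 9.5, 29.5, 49.5, 69.5, 89.5
n = 56, Σfm = 2732, mean = 48.7857
Σfm² = 172454
Σf(m − x̄)² = Σfm² − (Σfm)²/n = 172454 − 2732²/56 = 39171.4286
Sample variance = 39171.4286 / 55 = 712.2078
Standard deviation = √712.2078 = 26.6872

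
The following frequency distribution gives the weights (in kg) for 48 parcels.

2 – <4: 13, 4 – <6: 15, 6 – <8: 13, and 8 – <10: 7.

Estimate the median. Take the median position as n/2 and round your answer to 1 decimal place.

5.5

Cumulative frequencies: 13, 28, 41, 48
n = 48; position = n/2 = 24.
This falls in the class 4 – <6: L = 4, F = 13, f = 15, h = 2.
Median ≈ 4 + ((24 − 13) / 15) × 2 = 5.4667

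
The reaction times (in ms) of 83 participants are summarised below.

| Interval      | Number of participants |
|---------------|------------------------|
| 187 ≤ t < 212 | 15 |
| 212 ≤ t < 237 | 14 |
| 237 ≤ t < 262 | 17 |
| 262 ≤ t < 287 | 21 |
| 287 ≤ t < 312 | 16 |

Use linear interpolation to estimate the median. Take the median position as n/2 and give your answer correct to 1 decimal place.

255.4

Cumulative frequencies: 15, 29, 46, 67, 83
n = 83; position = n/2 = 41.5.
This falls in the class 237 ≤ t < 262: L = 237, F = 29, f = 17, h = 25.
Median ≈ 237 + ((41.5 − 29) / 17) × 25 = 255.3824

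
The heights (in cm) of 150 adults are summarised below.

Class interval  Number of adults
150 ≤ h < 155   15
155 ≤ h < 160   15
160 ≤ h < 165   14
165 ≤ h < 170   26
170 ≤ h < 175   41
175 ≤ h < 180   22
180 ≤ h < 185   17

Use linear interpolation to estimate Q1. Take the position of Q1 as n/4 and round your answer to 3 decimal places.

162.679

Cumulative frequencies: 15, 30, 44, 70, 111, 133, 150
n = 150; position = n/4 = 37.5.
This falls in the class 160 ≤ h < 165: L = 160, F = 30, f = 14, h = 5.
Lower quartile ≈ 160 + ((37.5 − 30) / 14) × 5 = 162.6786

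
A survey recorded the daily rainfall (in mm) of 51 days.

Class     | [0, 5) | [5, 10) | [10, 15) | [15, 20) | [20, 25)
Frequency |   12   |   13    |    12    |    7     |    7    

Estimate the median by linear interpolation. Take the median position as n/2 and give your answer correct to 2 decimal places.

Cumulative frequencies: 12, 25, 37, 44, 51
n = 51; position = n/2 = 25.5.
This falls in the class [10, 15): L = 10, F = 25, f = 12, h = 5.
Median ≈ 10 + ((25.5 − 25) / 12) × 5 = 10.2083

10.21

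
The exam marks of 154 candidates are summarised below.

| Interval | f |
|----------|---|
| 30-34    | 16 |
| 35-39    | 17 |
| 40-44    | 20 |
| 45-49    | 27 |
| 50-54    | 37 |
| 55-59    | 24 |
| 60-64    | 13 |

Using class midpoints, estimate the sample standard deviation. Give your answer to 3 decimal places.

8.846

Midpoints: 32, 37, 42, 47, 52, 57, 62
n = 154, Σfm = 7348, mean = 47.7143
Σfm² = 362576
Σf(m − x̄)² = Σfm² − (Σfm)²/n = 362576 − 7348²/154 = 11971.4286
Sample variance = 11971.4286 / 153 = 78.2446
Standard deviation = √78.2446 = 8.8456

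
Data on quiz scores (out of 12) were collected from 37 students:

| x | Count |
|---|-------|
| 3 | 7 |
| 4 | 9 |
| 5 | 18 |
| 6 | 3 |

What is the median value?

5

Cumulative frequencies: 7, 16, 34, 37
n = 37, so the median is the value in position (n+1)/2 = 19.
Position 19 falls at value 5.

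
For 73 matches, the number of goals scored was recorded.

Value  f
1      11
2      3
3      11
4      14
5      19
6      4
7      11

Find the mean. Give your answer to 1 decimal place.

Values: 1, 2, 3, 4, 5, 6, 7
Σfx = 11×1 + 3×2 + 11×3 + 14×4 + 19×5 + 4×6 + 11×7 = 302
n = Σf = 73
Mean = 302 / 73 = 4.1370

4.1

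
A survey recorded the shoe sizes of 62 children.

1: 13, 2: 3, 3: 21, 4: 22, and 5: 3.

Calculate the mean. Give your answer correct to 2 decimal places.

2.98

Values: 1, 2, 3, 4, 5
Σfx = 13×1 + 3×2 + 21×3 + 22×4 + 3×5 = 185
n = Σf = 62
Mean = 185 / 62 = 2.9839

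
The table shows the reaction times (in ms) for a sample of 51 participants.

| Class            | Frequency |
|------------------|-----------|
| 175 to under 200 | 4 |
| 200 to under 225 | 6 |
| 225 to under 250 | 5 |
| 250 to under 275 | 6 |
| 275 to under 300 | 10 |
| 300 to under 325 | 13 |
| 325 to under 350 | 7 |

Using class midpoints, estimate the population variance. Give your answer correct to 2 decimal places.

2140.04

Midpoints: 187.5, 212.5, 237.5, 262.5, 287.5, 312.5, 337.5
n = 51, Σfm = 14087.5, mean = 276.2255
Σfm² = 4000468.75
Σf(m − x̄)² = Σfm² − (Σfm)²/n = 4000468.75 − 14087.5²/51 = 109142.1569
Population variance = 109142.1569 / 51 = 2140.0423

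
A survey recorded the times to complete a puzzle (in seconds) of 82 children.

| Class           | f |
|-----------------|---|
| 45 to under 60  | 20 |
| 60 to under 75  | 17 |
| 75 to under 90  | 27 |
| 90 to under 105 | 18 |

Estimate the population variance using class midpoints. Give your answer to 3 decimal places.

264.653

Midpoints: 52.5, 67.5, 82.5, 97.5
n = 82, Σfm = 6180, mean = 75.3659
Σfm² = 487462.5
Σf(m − x̄)² = Σfm² − (Σfm)²/n = 487462.5 − 6180²/82 = 21701.5244
Population variance = 21701.5244 / 82 = 264.6527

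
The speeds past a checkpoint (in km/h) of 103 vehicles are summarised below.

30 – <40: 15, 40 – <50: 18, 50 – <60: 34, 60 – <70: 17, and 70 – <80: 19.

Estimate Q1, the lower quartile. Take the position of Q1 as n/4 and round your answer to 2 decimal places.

45.97

Cumulative frequencies: 15, 33, 67, 84, 103
n = 103; position = n/4 = 25.75.
This falls in the class 40 – <50: L = 40, F = 15, f = 18, h = 10.
Lower quartile ≈ 40 + ((25.75 − 15) / 18) × 10 = 45.9722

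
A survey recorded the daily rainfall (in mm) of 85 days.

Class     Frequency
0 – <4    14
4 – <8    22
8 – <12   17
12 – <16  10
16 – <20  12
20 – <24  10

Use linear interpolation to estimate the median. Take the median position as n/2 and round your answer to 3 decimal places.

9.529

Cumulative frequencies: 14, 36, 53, 63, 75, 85
n = 85; position = n/2 = 42.5.
This falls in the class 8 – <12: L = 8, F = 36, f = 17, h = 4.
Median ≈ 8 + ((42.5 − 36) / 17) × 4 = 9.5294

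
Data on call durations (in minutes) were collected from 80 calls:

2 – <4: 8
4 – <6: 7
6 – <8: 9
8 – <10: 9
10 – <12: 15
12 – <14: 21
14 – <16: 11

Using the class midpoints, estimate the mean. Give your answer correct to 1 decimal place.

Midpoints: 3, 5, 7, 9, 11, 13, 15
Σfm = 8×3 + 7×5 + 9×7 + 9×9 + 15×11 + 21×13 + 11×15 = 806
n = Σf = 80
Mean = 806 / 80 = 10.0750

10.1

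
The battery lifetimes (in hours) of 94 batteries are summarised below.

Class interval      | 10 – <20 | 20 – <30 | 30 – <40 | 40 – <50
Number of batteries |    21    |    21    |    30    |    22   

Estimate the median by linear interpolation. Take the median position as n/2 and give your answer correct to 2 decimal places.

Cumulative frequencies: 21, 42, 72, 94
n = 94; position = n/2 = 47.
This falls in the class 30 – <40: L = 30, F = 42, f = 30, h = 10.
Median ≈ 30 + ((47 − 42) / 30) × 10 = 31.6667

31.67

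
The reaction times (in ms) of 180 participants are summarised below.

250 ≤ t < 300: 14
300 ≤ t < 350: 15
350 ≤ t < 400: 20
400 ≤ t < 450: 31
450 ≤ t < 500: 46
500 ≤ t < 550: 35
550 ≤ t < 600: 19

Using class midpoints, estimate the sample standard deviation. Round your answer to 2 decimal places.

85.76

Midpoints: 275, 325, 375, 425, 475, 525, 575
n = 180, Σfm = 80550, mean = 447.5000
Σfm² = 37362500
Σf(m − x̄)² = Σfm² − (Σfm)²/n = 37362500 − 80550²/180 = 1316375.0000
Sample variance = 1316375.0000 / 179 = 7354.0503
Standard deviation = √7354.0503 = 85.7558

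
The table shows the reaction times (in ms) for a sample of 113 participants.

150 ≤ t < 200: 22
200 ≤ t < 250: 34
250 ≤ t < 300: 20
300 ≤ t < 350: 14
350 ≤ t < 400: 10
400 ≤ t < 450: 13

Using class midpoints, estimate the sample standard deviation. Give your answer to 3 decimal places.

Midpoints: 175, 225, 275, 325, 375, 425
n = 113, Σfm = 30825, mean = 272.7876
Σfm² = 9140625
Σf(m − x̄)² = Σfm² − (Σfm)²/n = 9140625 − 30825²/113 = 731946.9027
Sample variance = 731946.9027 / 112 = 6535.2402
Standard deviation = √6535.2402 = 80.8408

80.841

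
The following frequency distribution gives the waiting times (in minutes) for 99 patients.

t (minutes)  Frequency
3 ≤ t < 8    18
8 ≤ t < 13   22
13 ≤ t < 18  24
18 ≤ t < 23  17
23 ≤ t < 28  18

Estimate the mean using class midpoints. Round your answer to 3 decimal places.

Midpoints: 5.5, 10.5, 15.5, 20.5, 25.5
Σfm = 18×5.5 + 22×10.5 + 24×15.5 + 17×20.5 + 18×25.5 = 1509.5
n = Σf = 99
Mean = 1509.5 / 99 = 15.2475

15.247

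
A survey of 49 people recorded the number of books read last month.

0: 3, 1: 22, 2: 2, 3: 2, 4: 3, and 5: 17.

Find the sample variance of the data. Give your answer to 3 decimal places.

3.779

Values: 0, 1, 2, 3, 4, 5
n = 49, Σfx = 129, mean = 2.6327
Σfx² = 521
Σf(x − x̄)² = Σfx² − (Σfx)²/n = 521 − 129²/49 = 181.3878
Sample variance = 181.3878 / 48 = 3.7789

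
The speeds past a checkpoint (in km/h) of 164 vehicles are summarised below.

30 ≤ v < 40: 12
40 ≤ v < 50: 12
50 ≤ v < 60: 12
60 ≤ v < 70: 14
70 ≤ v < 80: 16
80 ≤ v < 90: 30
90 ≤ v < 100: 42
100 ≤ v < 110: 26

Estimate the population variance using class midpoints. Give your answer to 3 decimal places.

465.928

Midpoints: 35, 45, 55, 65, 75, 85, 95, 105
n = 164, Σfm = 13000, mean = 79.2683
Σfm² = 1106900
Σf(m − x̄)² = Σfm² − (Σfm)²/n = 1106900 − 13000²/164 = 76412.1951
Population variance = 76412.1951 / 164 = 465.9280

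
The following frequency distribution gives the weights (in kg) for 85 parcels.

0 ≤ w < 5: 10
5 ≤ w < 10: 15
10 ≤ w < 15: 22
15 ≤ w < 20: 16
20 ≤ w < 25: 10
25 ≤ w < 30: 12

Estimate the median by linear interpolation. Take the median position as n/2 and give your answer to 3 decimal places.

13.977

Cumulative frequencies: 10, 25, 47, 63, 73, 85
n = 85; position = n/2 = 42.5.
This falls in the class 10 ≤ w < 15: L = 10, F = 25, f = 22, h = 5.
Median ≈ 10 + ((42.5 − 25) / 22) × 5 = 13.9773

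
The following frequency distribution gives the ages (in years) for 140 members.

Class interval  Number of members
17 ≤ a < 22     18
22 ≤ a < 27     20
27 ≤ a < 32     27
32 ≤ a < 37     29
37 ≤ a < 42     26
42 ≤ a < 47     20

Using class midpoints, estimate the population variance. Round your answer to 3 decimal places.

63.106

Midpoints: 19.5, 24.5, 29.5, 34.5, 39.5, 44.5
n = 140, Σfm = 4555, mean = 32.5357
Σfm² = 157035
Σf(m − x̄)² = Σfm² − (Σfm)²/n = 157035 − 4555²/140 = 8834.8214
Population variance = 8834.8214 / 140 = 63.1059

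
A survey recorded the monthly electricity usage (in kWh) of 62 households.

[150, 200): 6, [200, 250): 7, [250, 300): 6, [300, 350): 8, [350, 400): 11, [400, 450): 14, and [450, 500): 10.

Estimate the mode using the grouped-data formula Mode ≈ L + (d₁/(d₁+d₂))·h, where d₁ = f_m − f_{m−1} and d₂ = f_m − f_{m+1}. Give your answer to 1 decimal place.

Modal class: [400, 450) (highest frequency 14).
d₁ = 14 − 11 = 3, d₂ = 14 − 10 = 4
Mode ≈ 400 + (3/(3+4)) × 50 = 400 + 21.4286 = 421.4286

421.4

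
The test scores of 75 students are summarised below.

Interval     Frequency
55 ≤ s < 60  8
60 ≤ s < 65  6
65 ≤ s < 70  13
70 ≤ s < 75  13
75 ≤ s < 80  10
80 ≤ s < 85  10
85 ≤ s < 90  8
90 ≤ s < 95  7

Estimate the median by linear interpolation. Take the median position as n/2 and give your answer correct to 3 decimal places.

Cumulative frequencies: 8, 14, 27, 40, 50, 60, 68, 75
n = 75; position = n/2 = 37.5.
This falls in the class 70 ≤ s < 75: L = 70, F = 27, f = 13, h = 5.
Median ≈ 70 + ((37.5 − 27) / 13) × 5 = 74.0385

74.038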